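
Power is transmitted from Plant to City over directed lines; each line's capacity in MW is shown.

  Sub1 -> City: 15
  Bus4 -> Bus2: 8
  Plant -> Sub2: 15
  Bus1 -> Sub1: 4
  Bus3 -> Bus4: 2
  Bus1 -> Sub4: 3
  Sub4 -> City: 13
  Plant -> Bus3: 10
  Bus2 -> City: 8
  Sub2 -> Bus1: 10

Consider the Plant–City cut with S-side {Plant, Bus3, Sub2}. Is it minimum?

No — its capacity is 12, but the minimum cut has capacity 9.

Given cut capacity: 2 + 10 = 12.
Augment Plant→Bus3→Bus4→Bus2→City: bottleneck 2, flow now 2.
Augment Plant→Sub2→Bus1→Sub1→City: bottleneck 4, flow now 6.
Augment Plant→Sub2→Bus1→Sub4→City: bottleneck 3, flow now 9.
No augmenting path remains; maximum flow = 9.
In the residual graph, reachable from Plant: {Plant, Bus3, Sub2, Bus1}.
Min-cut edges: Bus3→Bus4 (2), Bus1→Sub1 (4), Bus1→Sub4 (3); capacity 2 + 4 + 3 = 9.
Cut capacity 12 exceeds the max flow 9, so it is not minimum.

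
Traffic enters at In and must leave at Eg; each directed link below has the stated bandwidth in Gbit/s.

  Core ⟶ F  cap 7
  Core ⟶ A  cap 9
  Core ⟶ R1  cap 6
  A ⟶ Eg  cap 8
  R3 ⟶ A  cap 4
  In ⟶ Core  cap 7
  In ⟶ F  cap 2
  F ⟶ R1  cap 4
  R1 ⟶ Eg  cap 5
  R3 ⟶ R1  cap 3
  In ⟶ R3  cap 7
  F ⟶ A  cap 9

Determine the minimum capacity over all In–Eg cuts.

Augment In→R3→A→Eg: bottleneck 4, flow now 4.
Augment In→R3→R1→Eg: bottleneck 3, flow now 7.
Augment In→Core→A→Eg: bottleneck 4, flow now 11.
Augment In→Core→R1→Eg: bottleneck 2, flow now 13.
No augmenting path remains; maximum flow = 13.
By max-flow min-cut, the minimum cut capacity equals the max flow.
In the residual graph, reachable from In: {In, R3, Core, F, A, R1}.
Min-cut edges: A→Eg (8), R1→Eg (5); capacity 8 + 5 = 13.

13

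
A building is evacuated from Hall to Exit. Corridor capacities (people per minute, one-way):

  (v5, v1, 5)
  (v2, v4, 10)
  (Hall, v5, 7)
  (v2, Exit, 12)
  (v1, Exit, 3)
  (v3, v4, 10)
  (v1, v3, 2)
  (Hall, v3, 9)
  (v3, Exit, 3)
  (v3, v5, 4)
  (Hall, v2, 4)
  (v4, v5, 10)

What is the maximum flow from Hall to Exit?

10

Augment Hall→v2→Exit: bottleneck 4, flow now 4.
Augment Hall→v3→Exit: bottleneck 3, flow now 7.
Augment Hall→v5→v1→Exit: bottleneck 3, flow now 10.
No augmenting path remains; maximum flow = 10.
In the residual graph, reachable from Hall: {Hall, v1, v3, v4, v5}.
Min-cut edges: Hall→v2 (4), v1→Exit (3), v3→Exit (3); capacity 4 + 3 + 3 = 10.
This cut is saturated, so no flow can exceed 10.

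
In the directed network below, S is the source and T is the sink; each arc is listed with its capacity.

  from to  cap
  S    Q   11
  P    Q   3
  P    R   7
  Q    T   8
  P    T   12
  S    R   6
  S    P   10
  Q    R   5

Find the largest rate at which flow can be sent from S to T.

18

Augment S→P→T: bottleneck 10, flow now 10.
Augment S→Q→T: bottleneck 8, flow now 18.
No augmenting path remains; maximum flow = 18.
In the residual graph, reachable from S: {S, Q, R}.
Min-cut edges: S→P (10), Q→T (8); capacity 10 + 8 = 18.
This cut is saturated, so no flow can exceed 18.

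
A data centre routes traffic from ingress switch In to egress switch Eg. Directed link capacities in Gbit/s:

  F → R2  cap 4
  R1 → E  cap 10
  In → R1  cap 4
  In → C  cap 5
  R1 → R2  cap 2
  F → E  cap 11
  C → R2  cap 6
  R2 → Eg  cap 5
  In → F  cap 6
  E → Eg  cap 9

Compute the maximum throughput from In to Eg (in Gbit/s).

14

Augment In→F→R2→Eg: bottleneck 4, flow now 4.
Augment In→F→E→Eg: bottleneck 2, flow now 6.
Augment In→C→R2→Eg: bottleneck 1, flow now 7.
Augment In→R1→E→Eg: bottleneck 4, flow now 11.
Augment In→C→R2→F→E→Eg: bottleneck 3, flow now 14. (uses reverse residual edge)
No augmenting path remains; maximum flow = 14.
In the residual graph, reachable from In: {In, F, C, R1, R2, E}.
Min-cut edges: R2→Eg (5), E→Eg (9); capacity 5 + 9 = 14.
This cut is saturated, so no flow can exceed 14.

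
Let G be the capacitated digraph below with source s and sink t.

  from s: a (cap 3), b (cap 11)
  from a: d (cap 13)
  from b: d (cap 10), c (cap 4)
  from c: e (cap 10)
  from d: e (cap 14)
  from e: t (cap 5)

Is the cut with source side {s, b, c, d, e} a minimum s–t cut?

Given cut capacity: 3 + 5 = 8.
Augment s→a→d→e→t: bottleneck 3, flow now 3.
Augment s→b→c→e→t: bottleneck 2, flow now 5.
No augmenting path remains; maximum flow = 5.
In the residual graph, reachable from s: {s, a, b, c, d, e}.
Min-cut edges: e→t (5); capacity 5 = 5.
Cut capacity 8 exceeds the max flow 5, so it is not minimum.

No — its capacity is 8, but the minimum cut has capacity 5.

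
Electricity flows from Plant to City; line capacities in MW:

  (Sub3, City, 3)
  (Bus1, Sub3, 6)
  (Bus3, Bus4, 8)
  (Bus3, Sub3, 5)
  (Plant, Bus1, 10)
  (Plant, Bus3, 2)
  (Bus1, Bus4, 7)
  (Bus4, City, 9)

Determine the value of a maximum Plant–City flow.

12

Augment Plant→Bus1→Bus4→City: bottleneck 7, flow now 7.
Augment Plant→Bus1→Sub3→City: bottleneck 3, flow now 10.
Augment Plant→Bus3→Bus4→City: bottleneck 2, flow now 12.
No augmenting path remains; maximum flow = 12.
In the residual graph, reachable from Plant: {Plant}.
Min-cut edges: Plant→Bus1 (10), Plant→Bus3 (2); capacity 10 + 2 = 12.
This cut is saturated, so no flow can exceed 12.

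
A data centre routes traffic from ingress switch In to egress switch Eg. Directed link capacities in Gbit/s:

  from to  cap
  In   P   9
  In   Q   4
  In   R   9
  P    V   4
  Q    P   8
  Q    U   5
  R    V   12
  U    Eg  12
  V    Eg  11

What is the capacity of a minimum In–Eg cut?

Augment In→P→V→Eg: bottleneck 4, flow now 4.
Augment In→Q→U→Eg: bottleneck 4, flow now 8.
Augment In→R→V→Eg: bottleneck 7, flow now 15.
No augmenting path remains; maximum flow = 15.
By max-flow min-cut, the minimum cut capacity equals the max flow.
In the residual graph, reachable from In: {In, P, R, V}.
Min-cut edges: In→Q (4), V→Eg (11); capacity 4 + 11 = 15.

15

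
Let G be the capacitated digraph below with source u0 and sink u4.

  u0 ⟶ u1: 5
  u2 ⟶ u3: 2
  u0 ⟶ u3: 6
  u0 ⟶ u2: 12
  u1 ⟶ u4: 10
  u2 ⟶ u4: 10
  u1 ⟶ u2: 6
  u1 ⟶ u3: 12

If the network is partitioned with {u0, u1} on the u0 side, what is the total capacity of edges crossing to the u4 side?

46

Edges leaving {u0, u1}: u0→u2 (12), u0→u3 (6), u1→u2 (6), u1→u3 (12), u1→u4 (10).
Cut capacity = 12 + 6 + 6 + 12 + 10 = 46.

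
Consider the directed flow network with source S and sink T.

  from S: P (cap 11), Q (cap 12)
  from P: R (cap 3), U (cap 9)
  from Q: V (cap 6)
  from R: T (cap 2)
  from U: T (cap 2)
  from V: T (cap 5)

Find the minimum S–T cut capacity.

Augment S→P→R→T: bottleneck 2, flow now 2.
Augment S→P→U→T: bottleneck 2, flow now 4.
Augment S→Q→V→T: bottleneck 5, flow now 9.
No augmenting path remains; maximum flow = 9.
By max-flow min-cut, the minimum cut capacity equals the max flow.
In the residual graph, reachable from S: {S, P, Q, R, U, V}.
Min-cut edges: R→T (2), U→T (2), V→T (5); capacity 2 + 2 + 5 = 9.

9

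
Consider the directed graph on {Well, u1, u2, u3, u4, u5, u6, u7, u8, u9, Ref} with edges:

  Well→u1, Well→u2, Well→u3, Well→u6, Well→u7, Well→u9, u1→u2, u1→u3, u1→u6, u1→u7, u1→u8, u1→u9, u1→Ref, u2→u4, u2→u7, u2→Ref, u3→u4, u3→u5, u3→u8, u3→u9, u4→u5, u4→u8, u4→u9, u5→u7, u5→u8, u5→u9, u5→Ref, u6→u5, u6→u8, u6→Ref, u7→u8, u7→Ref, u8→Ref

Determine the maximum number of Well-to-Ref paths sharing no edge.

5

Assign every edge capacity 1; by Menger, the answer equals the max flow.
Path Well→u1→Ref (+1); total 1.
Path Well→u2→Ref (+1); total 2.
Path Well→u6→Ref (+1); total 3.
Path Well→u7→Ref (+1); total 4.
Path Well→u3→u5→Ref (+1); total 5.
No residual Well→Ref path; max flow = 5.
Certifying cut of size 5: {Well→u1, Well→u2, Well→u3, Well→u6, Well→u7}.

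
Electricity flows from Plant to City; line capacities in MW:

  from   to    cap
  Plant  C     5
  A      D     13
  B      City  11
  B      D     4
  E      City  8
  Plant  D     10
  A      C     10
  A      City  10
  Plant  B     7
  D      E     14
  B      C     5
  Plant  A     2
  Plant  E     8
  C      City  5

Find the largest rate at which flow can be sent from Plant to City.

22

Augment Plant→A→City: bottleneck 2, flow now 2.
Augment Plant→B→City: bottleneck 7, flow now 9.
Augment Plant→C→City: bottleneck 5, flow now 14.
Augment Plant→E→City: bottleneck 8, flow now 22.
No augmenting path remains; maximum flow = 22.
In the residual graph, reachable from Plant: {Plant, D, E}.
Min-cut edges: Plant→A (2), Plant→B (7), Plant→C (5), E→City (8); capacity 2 + 7 + 5 + 8 = 22.
This cut is saturated, so no flow can exceed 22.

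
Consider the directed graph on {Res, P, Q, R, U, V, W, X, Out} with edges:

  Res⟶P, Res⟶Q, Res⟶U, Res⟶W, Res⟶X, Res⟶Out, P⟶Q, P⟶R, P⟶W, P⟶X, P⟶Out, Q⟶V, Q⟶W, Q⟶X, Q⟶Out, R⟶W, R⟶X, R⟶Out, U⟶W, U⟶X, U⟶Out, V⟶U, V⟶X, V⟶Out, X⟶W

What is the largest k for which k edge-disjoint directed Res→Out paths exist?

4

Assign every edge capacity 1; by Menger, the answer equals the max flow.
Path Res→Out (+1); total 1.
Path Res→P→Out (+1); total 2.
Path Res→Q→Out (+1); total 3.
Path Res→U→Out (+1); total 4.
No residual Res→Out path; max flow = 4.
Certifying cut of size 4: {Res→Out, Res→P, Res→Q, Res→U}.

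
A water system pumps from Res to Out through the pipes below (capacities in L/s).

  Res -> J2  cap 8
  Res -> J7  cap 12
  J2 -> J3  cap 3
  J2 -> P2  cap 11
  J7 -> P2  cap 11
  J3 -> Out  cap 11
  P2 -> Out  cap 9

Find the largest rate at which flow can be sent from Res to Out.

12

Augment Res→J2→J3→Out: bottleneck 3, flow now 3.
Augment Res→J2→P2→Out: bottleneck 5, flow now 8.
Augment Res→J7→P2→Out: bottleneck 4, flow now 12.
No augmenting path remains; maximum flow = 12.
In the residual graph, reachable from Res: {Res, J2, J7, P2}.
Min-cut edges: J2→J3 (3), P2→Out (9); capacity 3 + 9 = 12.
This cut is saturated, so no flow can exceed 12.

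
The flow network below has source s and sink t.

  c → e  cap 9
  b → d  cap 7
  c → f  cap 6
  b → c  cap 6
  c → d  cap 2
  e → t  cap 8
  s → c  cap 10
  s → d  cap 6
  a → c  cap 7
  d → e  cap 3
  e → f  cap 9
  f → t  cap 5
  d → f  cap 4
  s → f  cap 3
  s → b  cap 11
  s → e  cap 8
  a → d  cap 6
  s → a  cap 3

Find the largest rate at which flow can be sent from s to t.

13

Augment s→e→t: bottleneck 8, flow now 8.
Augment s→f→t: bottleneck 3, flow now 11.
Augment s→c→f→t: bottleneck 2, flow now 13.
No augmenting path remains; maximum flow = 13.
In the residual graph, reachable from s: {s, a, b, c, d, e, f}.
Min-cut edges: e→t (8), f→t (5); capacity 8 + 5 = 13.
This cut is saturated, so no flow can exceed 13.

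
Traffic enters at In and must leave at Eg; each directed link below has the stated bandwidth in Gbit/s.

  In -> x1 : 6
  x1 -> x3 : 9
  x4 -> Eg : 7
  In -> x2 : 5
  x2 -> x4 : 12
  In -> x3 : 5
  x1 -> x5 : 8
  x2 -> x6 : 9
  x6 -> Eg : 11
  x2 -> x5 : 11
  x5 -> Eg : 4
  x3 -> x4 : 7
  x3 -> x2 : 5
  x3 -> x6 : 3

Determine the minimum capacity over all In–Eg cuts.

16

Augment In→x1→x5→Eg: bottleneck 4, flow now 4.
Augment In→x2→x4→Eg: bottleneck 5, flow now 9.
Augment In→x3→x4→Eg: bottleneck 2, flow now 11.
Augment In→x3→x6→Eg: bottleneck 3, flow now 14.
Augment In→x1→x3→x2→x6→Eg: bottleneck 2, flow now 16.
No augmenting path remains; maximum flow = 16.
By max-flow min-cut, the minimum cut capacity equals the max flow.
In the residual graph, reachable from In: {In}.
Min-cut edges: In→x1 (6), In→x2 (5), In→x3 (5); capacity 6 + 5 + 5 = 16.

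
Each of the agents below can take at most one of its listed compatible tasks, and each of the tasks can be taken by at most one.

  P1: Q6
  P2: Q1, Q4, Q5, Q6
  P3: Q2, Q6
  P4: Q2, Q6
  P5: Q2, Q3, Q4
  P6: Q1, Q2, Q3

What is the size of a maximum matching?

5

Unit-capacity flow: source→left, listed edges, right→sink; max matching = max flow.
Augmenting path P1→Q6 (+1); matched 1.
Augmenting path P2→Q1 (+1); matched 2.
Augmenting path P3→Q2 (+1); matched 3.
Augmenting path P5→Q3 (+1); matched 4.
Augmenting path P6→Q1→P2→Q4 (+1); matched 5.
No augmenting path remains; maximum matching = 5.
König certificate: {P2, P5, P6, Q2, Q6} is a vertex cover of size 5 (every listed pair touches it), so no matching can be larger.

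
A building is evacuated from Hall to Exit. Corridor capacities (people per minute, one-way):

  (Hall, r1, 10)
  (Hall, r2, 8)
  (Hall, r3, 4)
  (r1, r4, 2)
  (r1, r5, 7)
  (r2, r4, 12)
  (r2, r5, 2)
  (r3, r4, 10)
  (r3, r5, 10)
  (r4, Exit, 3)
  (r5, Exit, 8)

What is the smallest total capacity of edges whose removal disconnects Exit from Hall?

Augment Hall→r1→r4→Exit: bottleneck 2, flow now 2.
Augment Hall→r1→r5→Exit: bottleneck 7, flow now 9.
Augment Hall→r2→r4→Exit: bottleneck 1, flow now 10.
Augment Hall→r2→r5→Exit: bottleneck 1, flow now 11.
No augmenting path remains; maximum flow = 11.
By max-flow min-cut, the minimum cut capacity equals the max flow.
In the residual graph, reachable from Hall: {Hall, r1, r2, r3, r4, r5}.
Min-cut edges: r4→Exit (3), r5→Exit (8); capacity 3 + 8 = 11.

11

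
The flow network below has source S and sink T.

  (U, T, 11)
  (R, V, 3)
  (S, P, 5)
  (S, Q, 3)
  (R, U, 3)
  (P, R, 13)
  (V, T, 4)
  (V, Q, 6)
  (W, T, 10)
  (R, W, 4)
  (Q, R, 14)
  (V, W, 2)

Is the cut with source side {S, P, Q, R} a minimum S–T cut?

Given cut capacity: 3 + 3 + 4 = 10.
Augment S→P→R→U→T: bottleneck 3, flow now 3.
Augment S→P→R→V→T: bottleneck 2, flow now 5.
Augment S→Q→R→V→T: bottleneck 1, flow now 6.
Augment S→Q→R→W→T: bottleneck 2, flow now 8.
No augmenting path remains; maximum flow = 8.
In the residual graph, reachable from S: {S}.
Min-cut edges: S→P (5), S→Q (3); capacity 5 + 3 = 8.
Cut capacity 10 exceeds the max flow 8, so it is not minimum.

No — its capacity is 10, but the minimum cut has capacity 8.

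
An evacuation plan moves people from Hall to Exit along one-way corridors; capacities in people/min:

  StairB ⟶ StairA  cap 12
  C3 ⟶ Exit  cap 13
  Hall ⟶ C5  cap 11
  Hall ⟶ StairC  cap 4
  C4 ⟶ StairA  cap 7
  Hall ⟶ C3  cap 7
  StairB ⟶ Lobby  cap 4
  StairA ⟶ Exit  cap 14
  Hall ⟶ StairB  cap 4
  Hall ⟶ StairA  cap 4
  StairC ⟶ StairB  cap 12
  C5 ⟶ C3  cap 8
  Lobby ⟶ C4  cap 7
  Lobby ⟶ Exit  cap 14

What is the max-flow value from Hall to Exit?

25

Augment Hall→C3→Exit: bottleneck 7, flow now 7.
Augment Hall→StairA→Exit: bottleneck 4, flow now 11.
Augment Hall→StairB→Lobby→Exit: bottleneck 4, flow now 15.
Augment Hall→C5→C3→Exit: bottleneck 6, flow now 21.
Augment Hall→StairC→StairB→StairA→Exit: bottleneck 4, flow now 25.
No augmenting path remains; maximum flow = 25.
In the residual graph, reachable from Hall: {Hall, C5, C3}.
Min-cut edges: Hall→StairC (4), Hall→StairB (4), Hall→StairA (4), C3→Exit (13); capacity 4 + 4 + 4 + 13 = 25.
This cut is saturated, so no flow can exceed 25.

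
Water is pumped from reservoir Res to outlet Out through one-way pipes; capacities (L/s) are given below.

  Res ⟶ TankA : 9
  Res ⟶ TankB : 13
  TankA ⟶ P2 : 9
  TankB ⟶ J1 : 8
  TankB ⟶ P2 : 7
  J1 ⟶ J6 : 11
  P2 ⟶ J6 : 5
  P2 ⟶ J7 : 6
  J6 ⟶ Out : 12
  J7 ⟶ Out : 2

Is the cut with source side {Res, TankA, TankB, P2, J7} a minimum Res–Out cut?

No — its capacity is 15, but the minimum cut has capacity 14.

Given cut capacity: 8 + 5 + 2 = 15.
Augment Res→TankA→P2→J6→Out: bottleneck 5, flow now 5.
Augment Res→TankA→P2→J7→Out: bottleneck 2, flow now 7.
Augment Res→TankB→J1→J6→Out: bottleneck 7, flow now 14.
No augmenting path remains; maximum flow = 14.
In the residual graph, reachable from Res: {Res, TankA, TankB, J1, P2, J6, J7}.
Min-cut edges: J6→Out (12), J7→Out (2); capacity 12 + 2 = 14.
Cut capacity 15 exceeds the max flow 14, so it is not minimum.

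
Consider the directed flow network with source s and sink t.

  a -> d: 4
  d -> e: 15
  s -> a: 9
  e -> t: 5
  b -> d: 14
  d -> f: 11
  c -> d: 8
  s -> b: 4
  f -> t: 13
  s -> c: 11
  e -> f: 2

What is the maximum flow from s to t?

16

Augment s→a→d→e→t: bottleneck 4, flow now 4.
Augment s→b→d→e→t: bottleneck 1, flow now 5.
Augment s→b→d→f→t: bottleneck 3, flow now 8.
Augment s→c→d→f→t: bottleneck 8, flow now 16.
No augmenting path remains; maximum flow = 16.
In the residual graph, reachable from s: {s, a, c}.
Min-cut edges: s→b (4), a→d (4), c→d (8); capacity 4 + 4 + 8 = 16.
This cut is saturated, so no flow can exceed 16.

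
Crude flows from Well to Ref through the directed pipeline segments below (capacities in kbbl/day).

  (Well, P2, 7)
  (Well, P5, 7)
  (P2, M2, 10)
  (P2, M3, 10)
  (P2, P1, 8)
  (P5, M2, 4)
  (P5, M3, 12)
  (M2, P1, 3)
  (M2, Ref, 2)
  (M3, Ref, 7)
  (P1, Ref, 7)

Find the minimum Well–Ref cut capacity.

Augment Well→P2→M2→Ref: bottleneck 2, flow now 2.
Augment Well→P2→M3→Ref: bottleneck 5, flow now 7.
Augment Well→P5→M3→Ref: bottleneck 2, flow now 9.
Augment Well→P5→M2→P1→Ref: bottleneck 3, flow now 12.
Augment Well→P5→M2→P2→P1→Ref: bottleneck 1, flow now 13. (uses reverse residual edge)
Augment Well→P5→M3→P2→P1→Ref: bottleneck 1, flow now 14. (uses reverse residual edge)
No augmenting path remains; maximum flow = 14.
By max-flow min-cut, the minimum cut capacity equals the max flow.
In the residual graph, reachable from Well: {Well}.
Min-cut edges: Well→P2 (7), Well→P5 (7); capacity 7 + 7 = 14.

14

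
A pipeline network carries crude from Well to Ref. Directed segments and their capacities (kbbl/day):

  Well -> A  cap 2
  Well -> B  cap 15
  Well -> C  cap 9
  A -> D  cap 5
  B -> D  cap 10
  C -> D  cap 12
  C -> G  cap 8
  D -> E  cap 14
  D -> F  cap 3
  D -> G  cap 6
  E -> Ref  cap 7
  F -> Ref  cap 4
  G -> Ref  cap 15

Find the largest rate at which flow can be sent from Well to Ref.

21

Augment Well→C→G→Ref: bottleneck 8, flow now 8.
Augment Well→A→D→E→Ref: bottleneck 2, flow now 10.
Augment Well→B→D→E→Ref: bottleneck 5, flow now 15.
Augment Well→B→D→F→Ref: bottleneck 3, flow now 18.
Augment Well→B→D→G→Ref: bottleneck 2, flow now 20.
Augment Well→C→D→G→Ref: bottleneck 1, flow now 21.
No augmenting path remains; maximum flow = 21.
In the residual graph, reachable from Well: {Well, B}.
Min-cut edges: Well→A (2), Well→C (9), B→D (10); capacity 2 + 9 + 10 = 21.
This cut is saturated, so no flow can exceed 21.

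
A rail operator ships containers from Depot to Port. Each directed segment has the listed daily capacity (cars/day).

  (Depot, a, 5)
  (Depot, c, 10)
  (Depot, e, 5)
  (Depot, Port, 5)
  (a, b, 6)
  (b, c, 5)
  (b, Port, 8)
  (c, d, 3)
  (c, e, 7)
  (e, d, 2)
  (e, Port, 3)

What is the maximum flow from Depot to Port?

13

Augment Depot→Port: bottleneck 5, flow now 5.
Augment Depot→e→Port: bottleneck 3, flow now 8.
Augment Depot→a→b→Port: bottleneck 5, flow now 13.
No augmenting path remains; maximum flow = 13.
In the residual graph, reachable from Depot: {Depot, c, d, e}.
Min-cut edges: Depot→a (5), Depot→Port (5), e→Port (3); capacity 5 + 5 + 3 = 13.
This cut is saturated, so no flow can exceed 13.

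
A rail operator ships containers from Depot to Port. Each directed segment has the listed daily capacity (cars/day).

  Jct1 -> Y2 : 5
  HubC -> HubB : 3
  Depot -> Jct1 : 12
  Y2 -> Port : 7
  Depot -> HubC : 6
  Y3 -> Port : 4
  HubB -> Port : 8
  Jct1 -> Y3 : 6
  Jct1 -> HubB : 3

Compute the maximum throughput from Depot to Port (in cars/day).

Augment Depot→Jct1→HubB→Port: bottleneck 3, flow now 3.
Augment Depot→Jct1→Y2→Port: bottleneck 5, flow now 8.
Augment Depot→Jct1→Y3→Port: bottleneck 4, flow now 12.
Augment Depot→HubC→HubB→Port: bottleneck 3, flow now 15.
No augmenting path remains; maximum flow = 15.
In the residual graph, reachable from Depot: {Depot, HubC}.
Min-cut edges: Depot→Jct1 (12), HubC→HubB (3); capacity 12 + 3 = 15.
This cut is saturated, so no flow can exceed 15.

15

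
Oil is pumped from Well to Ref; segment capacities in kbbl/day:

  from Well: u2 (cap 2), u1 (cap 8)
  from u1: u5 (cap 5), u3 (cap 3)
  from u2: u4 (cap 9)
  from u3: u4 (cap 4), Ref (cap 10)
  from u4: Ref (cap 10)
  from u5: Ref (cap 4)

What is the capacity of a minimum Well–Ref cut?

Augment Well→u1→u3→Ref: bottleneck 3, flow now 3.
Augment Well→u1→u5→Ref: bottleneck 4, flow now 7.
Augment Well→u2→u4→Ref: bottleneck 2, flow now 9.
No augmenting path remains; maximum flow = 9.
By max-flow min-cut, the minimum cut capacity equals the max flow.
In the residual graph, reachable from Well: {Well, u1, u5}.
Min-cut edges: Well→u2 (2), u1→u3 (3), u5→Ref (4); capacity 2 + 3 + 4 = 9.

9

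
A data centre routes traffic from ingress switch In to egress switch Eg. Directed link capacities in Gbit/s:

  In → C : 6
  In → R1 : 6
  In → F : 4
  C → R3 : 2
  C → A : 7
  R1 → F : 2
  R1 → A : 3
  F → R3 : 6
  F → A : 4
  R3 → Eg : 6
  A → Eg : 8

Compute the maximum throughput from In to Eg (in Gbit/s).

14

Augment In→C→R3→Eg: bottleneck 2, flow now 2.
Augment In→C→A→Eg: bottleneck 4, flow now 6.
Augment In→R1→A→Eg: bottleneck 3, flow now 9.
Augment In→F→R3→Eg: bottleneck 4, flow now 13.
Augment In→R1→F→A→Eg: bottleneck 1, flow now 14.
No augmenting path remains; maximum flow = 14.
In the residual graph, reachable from In: {In, C, R1, F, R3, A}.
Min-cut edges: R3→Eg (6), A→Eg (8); capacity 6 + 8 = 14.
This cut is saturated, so no flow can exceed 14.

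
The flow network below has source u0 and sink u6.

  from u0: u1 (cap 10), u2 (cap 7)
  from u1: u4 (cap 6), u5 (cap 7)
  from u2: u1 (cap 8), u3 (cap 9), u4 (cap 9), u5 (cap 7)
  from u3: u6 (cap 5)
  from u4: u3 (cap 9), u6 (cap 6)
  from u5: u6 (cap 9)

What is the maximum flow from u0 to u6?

17

Augment u0→u1→u4→u6: bottleneck 6, flow now 6.
Augment u0→u1→u5→u6: bottleneck 4, flow now 10.
Augment u0→u2→u3→u6: bottleneck 5, flow now 15.
Augment u0→u2→u5→u6: bottleneck 2, flow now 17.
No augmenting path remains; maximum flow = 17.
In the residual graph, reachable from u0: {u0}.
Min-cut edges: u0→u1 (10), u0→u2 (7); capacity 10 + 7 = 17.
This cut is saturated, so no flow can exceed 17.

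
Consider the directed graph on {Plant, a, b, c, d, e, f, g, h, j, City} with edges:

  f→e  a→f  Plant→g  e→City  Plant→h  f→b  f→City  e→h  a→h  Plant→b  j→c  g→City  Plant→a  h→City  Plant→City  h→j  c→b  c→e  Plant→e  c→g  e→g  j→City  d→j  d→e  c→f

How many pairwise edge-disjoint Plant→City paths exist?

Assign every edge capacity 1; by Menger, the answer equals the max flow.
Path Plant→City (+1); total 1.
Path Plant→e→City (+1); total 2.
Path Plant→g→City (+1); total 3.
Path Plant→h→City (+1); total 4.
Path Plant→a→f→City (+1); total 5.
No residual Plant→City path; max flow = 5.
Certifying cut of size 5: {Plant→City, Plant→a, Plant→e, Plant→g, Plant→h}.

5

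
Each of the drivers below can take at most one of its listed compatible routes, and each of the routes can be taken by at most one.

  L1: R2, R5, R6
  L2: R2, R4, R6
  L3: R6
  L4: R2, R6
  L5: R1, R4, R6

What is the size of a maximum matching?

Unit-capacity flow: source→left, listed edges, right→sink; max matching = max flow.
Augmenting path L1→R2 (+1); matched 1.
Augmenting path L2→R4 (+1); matched 2.
Augmenting path L3→R6 (+1); matched 3.
Augmenting path L5→R1 (+1); matched 4.
Augmenting path L4→R2→L1→R5 (+1); matched 5.
No augmenting path remains; maximum matching = 5.
König certificate: {L1, L2, L3, L4, L5} is a vertex cover of size 5 (every listed pair touches it), so no matching can be larger.

5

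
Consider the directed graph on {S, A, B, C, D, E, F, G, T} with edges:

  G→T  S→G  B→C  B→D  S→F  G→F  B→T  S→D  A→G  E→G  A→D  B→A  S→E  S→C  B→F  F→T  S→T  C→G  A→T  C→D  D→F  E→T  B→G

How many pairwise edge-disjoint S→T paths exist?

4

Assign every edge capacity 1; by Menger, the answer equals the max flow.
Path S→T (+1); total 1.
Path S→E→T (+1); total 2.
Path S→F→T (+1); total 3.
Path S→G→T (+1); total 4.
No residual S→T path; max flow = 4.
Certifying cut of size 4: {F→T, G→T, S→E, S→T}.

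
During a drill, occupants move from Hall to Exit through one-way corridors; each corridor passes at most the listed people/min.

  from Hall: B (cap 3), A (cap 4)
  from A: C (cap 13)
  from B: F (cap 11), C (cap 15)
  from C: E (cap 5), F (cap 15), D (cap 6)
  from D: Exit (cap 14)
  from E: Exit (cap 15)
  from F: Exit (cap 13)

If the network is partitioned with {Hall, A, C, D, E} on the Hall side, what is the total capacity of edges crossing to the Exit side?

47

Edges leaving {Hall, A, C, D, E}: Hall→B (3), C→F (15), D→Exit (14), E→Exit (15).
Cut capacity = 3 + 15 + 14 + 15 = 47.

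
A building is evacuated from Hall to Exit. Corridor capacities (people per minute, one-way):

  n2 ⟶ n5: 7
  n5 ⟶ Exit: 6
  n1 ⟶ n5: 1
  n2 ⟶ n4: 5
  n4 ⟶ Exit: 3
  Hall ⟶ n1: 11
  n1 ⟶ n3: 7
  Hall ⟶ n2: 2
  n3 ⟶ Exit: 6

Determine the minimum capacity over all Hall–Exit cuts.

Augment Hall→n1→n3→Exit: bottleneck 6, flow now 6.
Augment Hall→n1→n5→Exit: bottleneck 1, flow now 7.
Augment Hall→n2→n4→Exit: bottleneck 2, flow now 9.
No augmenting path remains; maximum flow = 9.
By max-flow min-cut, the minimum cut capacity equals the max flow.
In the residual graph, reachable from Hall: {Hall, n1, n3}.
Min-cut edges: Hall→n2 (2), n1→n5 (1), n3→Exit (6); capacity 2 + 1 + 6 = 9.

9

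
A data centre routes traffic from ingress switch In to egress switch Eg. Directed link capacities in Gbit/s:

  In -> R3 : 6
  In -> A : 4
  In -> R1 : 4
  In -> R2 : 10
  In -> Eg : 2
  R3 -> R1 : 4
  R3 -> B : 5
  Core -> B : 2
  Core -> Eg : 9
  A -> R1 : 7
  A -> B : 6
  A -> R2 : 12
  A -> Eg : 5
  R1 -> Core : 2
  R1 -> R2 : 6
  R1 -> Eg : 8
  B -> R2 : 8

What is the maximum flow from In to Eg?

14

Augment In→Eg: bottleneck 2, flow now 2.
Augment In→A→Eg: bottleneck 4, flow now 6.
Augment In→R1→Eg: bottleneck 4, flow now 10.
Augment In→R3→R1→Eg: bottleneck 4, flow now 14.
No augmenting path remains; maximum flow = 14.
In the residual graph, reachable from In: {In, R3, B, R2}.
Min-cut edges: In→A (4), In→R1 (4), In→Eg (2), R3→R1 (4); capacity 4 + 4 + 2 + 4 = 14.
This cut is saturated, so no flow can exceed 14.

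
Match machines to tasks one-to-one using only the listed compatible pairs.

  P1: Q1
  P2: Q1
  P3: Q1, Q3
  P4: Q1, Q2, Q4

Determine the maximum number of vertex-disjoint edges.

Unit-capacity flow: source→left, listed edges, right→sink; max matching = max flow.
Augmenting path P1→Q1 (+1); matched 1.
Augmenting path P3→Q3 (+1); matched 2.
Augmenting path P4→Q2 (+1); matched 3.
No augmenting path remains; maximum matching = 3.
König certificate: {P3, P4, Q1} is a vertex cover of size 3 (every listed pair touches it), so no matching can be larger.

3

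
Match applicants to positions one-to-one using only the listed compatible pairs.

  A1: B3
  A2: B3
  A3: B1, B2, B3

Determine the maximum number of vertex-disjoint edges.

Unit-capacity flow: source→left, listed edges, right→sink; max matching = max flow.
Augmenting path A1→B3 (+1); matched 1.
Augmenting path A3→B1 (+1); matched 2.
No augmenting path remains; maximum matching = 2.
König certificate: {A3, B3} is a vertex cover of size 2 (every listed pair touches it), so no matching can be larger.

2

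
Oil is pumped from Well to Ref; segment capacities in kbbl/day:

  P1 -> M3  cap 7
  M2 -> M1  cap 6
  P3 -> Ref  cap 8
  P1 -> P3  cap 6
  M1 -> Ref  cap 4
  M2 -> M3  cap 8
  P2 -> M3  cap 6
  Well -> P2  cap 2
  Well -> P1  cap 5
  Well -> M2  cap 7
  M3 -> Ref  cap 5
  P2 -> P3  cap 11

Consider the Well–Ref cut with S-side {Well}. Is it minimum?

Yes — it is a minimum cut (capacity 14).

Given cut capacity: 5 + 2 + 7 = 14.
Augment Well→P1→P3→Ref: bottleneck 5, flow now 5.
Augment Well→P2→P3→Ref: bottleneck 2, flow now 7.
Augment Well→M2→M1→Ref: bottleneck 4, flow now 11.
Augment Well→M2→M3→Ref: bottleneck 3, flow now 14.
No augmenting path remains; maximum flow = 14.
Cut capacity 14 equals the max flow, so it is a minimum cut.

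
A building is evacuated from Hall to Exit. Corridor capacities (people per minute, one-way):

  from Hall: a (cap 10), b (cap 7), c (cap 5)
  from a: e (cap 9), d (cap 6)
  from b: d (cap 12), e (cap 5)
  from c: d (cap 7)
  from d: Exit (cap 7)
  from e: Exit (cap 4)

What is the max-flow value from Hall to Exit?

11

Augment Hall→a→d→Exit: bottleneck 6, flow now 6.
Augment Hall→a→e→Exit: bottleneck 4, flow now 10.
Augment Hall→b→d→Exit: bottleneck 1, flow now 11.
No augmenting path remains; maximum flow = 11.
In the residual graph, reachable from Hall: {Hall, a, b, c, d, e}.
Min-cut edges: d→Exit (7), e→Exit (4); capacity 7 + 4 = 11.
This cut is saturated, so no flow can exceed 11.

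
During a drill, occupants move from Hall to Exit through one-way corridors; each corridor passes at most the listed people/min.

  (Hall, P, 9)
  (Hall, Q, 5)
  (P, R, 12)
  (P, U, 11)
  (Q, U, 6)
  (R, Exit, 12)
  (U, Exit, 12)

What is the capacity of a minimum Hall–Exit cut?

14

Augment Hall→P→R→Exit: bottleneck 9, flow now 9.
Augment Hall→Q→U→Exit: bottleneck 5, flow now 14.
No augmenting path remains; maximum flow = 14.
By max-flow min-cut, the minimum cut capacity equals the max flow.
In the residual graph, reachable from Hall: {Hall}.
Min-cut edges: Hall→P (9), Hall→Q (5); capacity 9 + 5 = 14.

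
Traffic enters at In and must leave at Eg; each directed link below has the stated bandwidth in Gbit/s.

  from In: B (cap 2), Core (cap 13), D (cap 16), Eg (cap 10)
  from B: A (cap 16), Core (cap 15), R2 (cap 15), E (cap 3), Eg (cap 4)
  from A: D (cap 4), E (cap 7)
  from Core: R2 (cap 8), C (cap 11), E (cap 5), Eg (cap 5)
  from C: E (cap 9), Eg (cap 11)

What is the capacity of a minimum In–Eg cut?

25

Augment In→Eg: bottleneck 10, flow now 10.
Augment In→B→Eg: bottleneck 2, flow now 12.
Augment In→Core→Eg: bottleneck 5, flow now 17.
Augment In→Core→C→Eg: bottleneck 8, flow now 25.
No augmenting path remains; maximum flow = 25.
By max-flow min-cut, the minimum cut capacity equals the max flow.
In the residual graph, reachable from In: {In, D}.
Min-cut edges: In→B (2), In→Core (13), In→Eg (10); capacity 2 + 13 + 10 = 25.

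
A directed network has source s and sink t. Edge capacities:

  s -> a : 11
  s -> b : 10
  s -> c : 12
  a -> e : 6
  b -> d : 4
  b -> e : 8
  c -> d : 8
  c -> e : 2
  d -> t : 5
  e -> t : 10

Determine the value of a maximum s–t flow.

Augment s→a→e→t: bottleneck 6, flow now 6.
Augment s→b→d→t: bottleneck 4, flow now 10.
Augment s→b→e→t: bottleneck 4, flow now 14.
Augment s→c→d→t: bottleneck 1, flow now 15.
No augmenting path remains; maximum flow = 15.
In the residual graph, reachable from s: {s, a, b, c, d, e}.
Min-cut edges: d→t (5), e→t (10); capacity 5 + 10 = 15.
This cut is saturated, so no flow can exceed 15.

15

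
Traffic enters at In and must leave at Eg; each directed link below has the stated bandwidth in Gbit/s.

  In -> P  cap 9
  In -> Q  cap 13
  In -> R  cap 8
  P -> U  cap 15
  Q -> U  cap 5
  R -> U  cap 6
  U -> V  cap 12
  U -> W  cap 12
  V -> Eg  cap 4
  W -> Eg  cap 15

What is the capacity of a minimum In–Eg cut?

Augment In→P→U→V→Eg: bottleneck 4, flow now 4.
Augment In→P→U→W→Eg: bottleneck 5, flow now 9.
Augment In→Q→U→W→Eg: bottleneck 5, flow now 14.
Augment In→R→U→W→Eg: bottleneck 2, flow now 16.
No augmenting path remains; maximum flow = 16.
By max-flow min-cut, the minimum cut capacity equals the max flow.
In the residual graph, reachable from In: {In, P, Q, R, U, V}.
Min-cut edges: U→W (12), V→Eg (4); capacity 12 + 4 = 16.

16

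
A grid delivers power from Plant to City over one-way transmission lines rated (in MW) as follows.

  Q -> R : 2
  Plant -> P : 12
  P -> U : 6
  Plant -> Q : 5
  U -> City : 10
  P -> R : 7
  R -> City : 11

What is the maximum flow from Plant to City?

Augment Plant→P→R→City: bottleneck 7, flow now 7.
Augment Plant→P→U→City: bottleneck 5, flow now 12.
Augment Plant→Q→R→City: bottleneck 2, flow now 14.
No augmenting path remains; maximum flow = 14.
In the residual graph, reachable from Plant: {Plant, Q}.
Min-cut edges: Plant→P (12), Q→R (2); capacity 12 + 2 = 14.
This cut is saturated, so no flow can exceed 14.

14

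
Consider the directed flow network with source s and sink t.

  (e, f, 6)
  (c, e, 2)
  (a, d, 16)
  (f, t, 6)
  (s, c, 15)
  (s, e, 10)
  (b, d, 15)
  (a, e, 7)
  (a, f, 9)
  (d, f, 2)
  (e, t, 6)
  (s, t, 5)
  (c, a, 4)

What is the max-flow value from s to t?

Augment s→t: bottleneck 5, flow now 5.
Augment s→e→t: bottleneck 6, flow now 11.
Augment s→e→f→t: bottleneck 4, flow now 15.
Augment s→c→a→f→t: bottleneck 2, flow now 17.
No augmenting path remains; maximum flow = 17.
In the residual graph, reachable from s: {s, a, c, d, e, f}.
Min-cut edges: s→t (5), e→t (6), f→t (6); capacity 5 + 6 + 6 = 17.
This cut is saturated, so no flow can exceed 17.

17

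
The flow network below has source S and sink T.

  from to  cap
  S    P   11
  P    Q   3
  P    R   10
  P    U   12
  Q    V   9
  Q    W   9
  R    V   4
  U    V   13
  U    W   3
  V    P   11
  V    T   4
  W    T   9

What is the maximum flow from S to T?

10

Augment S→P→Q→V→T: bottleneck 3, flow now 3.
Augment S→P→R→V→T: bottleneck 1, flow now 4.
Augment S→P→U→W→T: bottleneck 3, flow now 7.
Augment S→P→R→V→Q→W→T: bottleneck 3, flow now 10. (uses reverse residual edge)
No augmenting path remains; maximum flow = 10.
In the residual graph, reachable from S: {S, P, R, U, V}.
Min-cut edges: P→Q (3), U→W (3), V→T (4); capacity 3 + 3 + 4 = 10.
This cut is saturated, so no flow can exceed 10.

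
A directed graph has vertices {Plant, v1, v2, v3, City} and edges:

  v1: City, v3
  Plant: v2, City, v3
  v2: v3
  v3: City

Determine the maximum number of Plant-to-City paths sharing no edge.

2

Assign every edge capacity 1; by Menger, the answer equals the max flow.
Path Plant→City (+1); total 1.
Path Plant→v3→City (+1); total 2.
No residual Plant→City path; max flow = 2.
Certifying cut of size 2: {Plant→City, v3→City}.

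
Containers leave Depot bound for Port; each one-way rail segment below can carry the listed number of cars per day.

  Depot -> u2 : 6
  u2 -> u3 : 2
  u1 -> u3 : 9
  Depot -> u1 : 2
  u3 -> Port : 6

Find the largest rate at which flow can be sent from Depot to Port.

4

Augment Depot→u1→u3→Port: bottleneck 2, flow now 2.
Augment Depot→u2→u3→Port: bottleneck 2, flow now 4.
No augmenting path remains; maximum flow = 4.
In the residual graph, reachable from Depot: {Depot, u2}.
Min-cut edges: Depot→u1 (2), u2→u3 (2); capacity 2 + 2 = 4.
This cut is saturated, so no flow can exceed 4.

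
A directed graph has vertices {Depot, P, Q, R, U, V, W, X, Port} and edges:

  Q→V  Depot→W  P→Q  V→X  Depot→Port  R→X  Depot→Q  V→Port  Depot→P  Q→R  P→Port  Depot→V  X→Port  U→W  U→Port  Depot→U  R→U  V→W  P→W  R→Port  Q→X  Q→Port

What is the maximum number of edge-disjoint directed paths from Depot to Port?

Assign every edge capacity 1; by Menger, the answer equals the max flow.
Path Depot→Port (+1); total 1.
Path Depot→P→Port (+1); total 2.
Path Depot→Q→Port (+1); total 3.
Path Depot→U→Port (+1); total 4.
Path Depot→V→Port (+1); total 5.
No residual Depot→Port path; max flow = 5.
Certifying cut of size 5: {Depot→P, Depot→Port, Depot→Q, Depot→U, Depot→V}.

5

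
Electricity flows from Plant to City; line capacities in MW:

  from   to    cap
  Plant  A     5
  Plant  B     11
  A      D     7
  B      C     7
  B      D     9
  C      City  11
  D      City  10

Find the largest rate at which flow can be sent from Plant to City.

Augment Plant→A→D→City: bottleneck 5, flow now 5.
Augment Plant→B→C→City: bottleneck 7, flow now 12.
Augment Plant→B→D→City: bottleneck 4, flow now 16.
No augmenting path remains; maximum flow = 16.
In the residual graph, reachable from Plant: {Plant}.
Min-cut edges: Plant→A (5), Plant→B (11); capacity 5 + 11 = 16.
This cut is saturated, so no flow can exceed 16.

16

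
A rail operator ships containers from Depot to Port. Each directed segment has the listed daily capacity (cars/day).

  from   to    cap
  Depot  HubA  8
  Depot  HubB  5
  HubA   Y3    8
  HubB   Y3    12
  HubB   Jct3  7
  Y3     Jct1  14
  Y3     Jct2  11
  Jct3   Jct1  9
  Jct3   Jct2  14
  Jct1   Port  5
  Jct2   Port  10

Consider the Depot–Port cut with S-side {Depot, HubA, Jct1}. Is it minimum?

No — its capacity is 18, but the minimum cut has capacity 13.

Given cut capacity: 5 + 8 + 5 = 18.
Augment Depot→HubA→Y3→Jct1→Port: bottleneck 5, flow now 5.
Augment Depot→HubA→Y3→Jct2→Port: bottleneck 3, flow now 8.
Augment Depot→HubB→Y3→Jct2→Port: bottleneck 5, flow now 13.
No augmenting path remains; maximum flow = 13.
In the residual graph, reachable from Depot: {Depot}.
Min-cut edges: Depot→HubA (8), Depot→HubB (5); capacity 8 + 5 = 13.
Cut capacity 18 exceeds the max flow 13, so it is not minimum.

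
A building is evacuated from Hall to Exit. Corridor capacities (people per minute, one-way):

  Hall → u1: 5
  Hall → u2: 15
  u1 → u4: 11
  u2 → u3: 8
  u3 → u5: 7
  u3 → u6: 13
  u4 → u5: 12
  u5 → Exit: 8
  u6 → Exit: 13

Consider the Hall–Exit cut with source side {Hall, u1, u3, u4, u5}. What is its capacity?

Edges leaving {Hall, u1, u3, u4, u5}: Hall→u2 (15), u3→u6 (13), u5→Exit (8).
Cut capacity = 15 + 13 + 8 = 36.

36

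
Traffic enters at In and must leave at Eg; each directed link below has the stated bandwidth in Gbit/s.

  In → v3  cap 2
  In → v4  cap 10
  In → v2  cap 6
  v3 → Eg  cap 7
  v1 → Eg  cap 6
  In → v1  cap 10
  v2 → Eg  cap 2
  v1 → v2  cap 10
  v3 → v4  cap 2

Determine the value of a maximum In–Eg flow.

10

Augment In→v1→Eg: bottleneck 6, flow now 6.
Augment In→v2→Eg: bottleneck 2, flow now 8.
Augment In→v3→Eg: bottleneck 2, flow now 10.
No augmenting path remains; maximum flow = 10.
In the residual graph, reachable from In: {In, v1, v2, v4}.
Min-cut edges: In→v3 (2), v1→Eg (6), v2→Eg (2); capacity 2 + 6 + 2 = 10.
This cut is saturated, so no flow can exceed 10.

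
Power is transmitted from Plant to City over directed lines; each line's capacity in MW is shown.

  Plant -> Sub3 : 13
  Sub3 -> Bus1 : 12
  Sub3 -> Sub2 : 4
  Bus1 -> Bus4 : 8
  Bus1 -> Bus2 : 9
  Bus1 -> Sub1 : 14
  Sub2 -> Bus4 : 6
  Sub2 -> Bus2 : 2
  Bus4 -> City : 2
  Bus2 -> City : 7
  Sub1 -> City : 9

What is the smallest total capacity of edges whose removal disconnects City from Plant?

13

Augment Plant→Sub3→Bus1→Bus4→City: bottleneck 2, flow now 2.
Augment Plant→Sub3→Bus1→Bus2→City: bottleneck 7, flow now 9.
Augment Plant→Sub3→Bus1→Sub1→City: bottleneck 3, flow now 12.
Augment Plant→Sub3→Sub2→Bus4→Bus1→Sub1→City: bottleneck 1, flow now 13. (uses reverse residual edge)
No augmenting path remains; maximum flow = 13.
By max-flow min-cut, the minimum cut capacity equals the max flow.
In the residual graph, reachable from Plant: {Plant}.
Min-cut edges: Plant→Sub3 (13); capacity 13 = 13.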